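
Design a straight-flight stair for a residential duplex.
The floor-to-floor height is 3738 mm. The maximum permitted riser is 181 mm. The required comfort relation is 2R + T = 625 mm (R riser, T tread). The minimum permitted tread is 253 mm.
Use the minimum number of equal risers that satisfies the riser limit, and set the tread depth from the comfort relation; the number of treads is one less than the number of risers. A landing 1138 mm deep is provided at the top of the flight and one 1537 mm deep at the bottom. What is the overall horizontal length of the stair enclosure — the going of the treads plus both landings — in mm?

At most 181 each: 3738/181 = 20.65, giving 21 risers.
Riser R = 3738 / 21 = 178 mm, within the 181 mm limit.
From 2R + T = 625: T = 625 − 356 = 269 mm.
21 risers give 20 treads; going = 20 × 269 = 5380 mm.
Enclosure = 5380 + 1138 + 1537 = 8055 mm.

8055 mm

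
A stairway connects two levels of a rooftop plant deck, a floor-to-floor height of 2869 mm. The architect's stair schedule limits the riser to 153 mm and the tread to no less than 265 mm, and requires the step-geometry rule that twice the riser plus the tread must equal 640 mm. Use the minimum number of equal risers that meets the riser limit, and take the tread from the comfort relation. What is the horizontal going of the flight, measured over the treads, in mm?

6084 mm

2869 / 153 = 18.75, so 19 risers are needed.
Riser R = 2869 / 19 = 151 mm, within the 153 mm limit.
T = 640 − 2·151 = 338 mm, which satisfies the 265 mm minimum.
Going = (19 − 1) × 338 = 6084 mm.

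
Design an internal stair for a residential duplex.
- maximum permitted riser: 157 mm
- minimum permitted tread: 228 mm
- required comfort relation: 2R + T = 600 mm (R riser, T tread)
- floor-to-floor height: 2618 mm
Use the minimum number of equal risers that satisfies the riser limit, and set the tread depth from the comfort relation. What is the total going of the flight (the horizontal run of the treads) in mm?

4672 mm

⌈2618/157⌉ = 17 risers.
Each riser is 2618/17 = 154 mm (≤ 157 mm).
Tread T = 600 − 2 × 154 = 292 mm (≥ 228 mm).
Treads = 17 − 1 = 16; going = 16 × 292 = 4672 mm.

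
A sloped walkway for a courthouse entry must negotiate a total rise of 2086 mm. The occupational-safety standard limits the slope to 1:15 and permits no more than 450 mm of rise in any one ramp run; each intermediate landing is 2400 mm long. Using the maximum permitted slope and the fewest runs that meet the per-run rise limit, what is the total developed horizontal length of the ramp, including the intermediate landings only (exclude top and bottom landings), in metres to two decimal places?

40.89 m

⌈2086/450⌉ = 5 ramp runs. That means 4 intermediate landings.
Horizontal run for 2086 mm of rise at 1:15 is 2086 × 15 = 31290 mm.
4 intermediate landings contribute 4 × 2400 = 9600 mm.
Developed length = 31290 + 9600 = 40890 mm.
= 40.89 m.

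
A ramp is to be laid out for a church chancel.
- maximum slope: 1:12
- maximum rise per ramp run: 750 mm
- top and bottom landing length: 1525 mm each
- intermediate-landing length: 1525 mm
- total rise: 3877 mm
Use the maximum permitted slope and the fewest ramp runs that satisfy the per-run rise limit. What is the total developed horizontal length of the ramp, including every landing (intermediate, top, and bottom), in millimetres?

⌈3877/750⌉ = 6 ramp runs. That means 5 intermediate landings.
Horizontal run for 3877 mm of rise at 1:12 is 3877 × 12 = 46524 mm.
5 intermediate landings contribute 5 × 1525 = 7625 mm.
Top and bottom landings: 2 × 1525 = 3050 mm.
Total = 46524 + 7625 + 3050 = 57199 mm.

57199 mm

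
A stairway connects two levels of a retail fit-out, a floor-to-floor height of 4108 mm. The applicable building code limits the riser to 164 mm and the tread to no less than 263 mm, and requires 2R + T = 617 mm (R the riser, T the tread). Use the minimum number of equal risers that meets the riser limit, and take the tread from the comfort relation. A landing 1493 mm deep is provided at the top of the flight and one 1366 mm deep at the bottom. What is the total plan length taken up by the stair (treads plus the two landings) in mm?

At most 164 each: 4108/164 = 25.05, giving 26 risers.
Riser R = 4108 / 26 = 158 mm, within the 164 mm limit.
Tread T = 617 − 2 × 158 = 301 mm (≥ 263 mm).
Treads = 26 − 1 = 25; going = 25 × 301 = 7525 mm.
Add landings: 7525 + 1493 + 1366 = 10384 mm.

10384 mm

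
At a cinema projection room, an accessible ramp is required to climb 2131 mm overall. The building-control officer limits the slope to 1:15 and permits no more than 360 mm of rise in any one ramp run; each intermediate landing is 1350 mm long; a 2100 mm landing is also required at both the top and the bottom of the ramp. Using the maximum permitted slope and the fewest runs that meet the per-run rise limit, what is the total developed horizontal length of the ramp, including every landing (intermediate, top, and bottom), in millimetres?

2131 / 360 = 5.92, so 6 ramp runs are needed. That means 5 intermediate landings.
Ramp run (horizontal) at 1:15: 2131 × 15 = 31965 mm.
5 intermediate landings contribute 5 × 1350 = 6750 mm.
Top and bottom landings: 2 × 2100 = 4200 mm.
Total = 31965 + 6750 + 4200 = 42915 mm.

42915 mm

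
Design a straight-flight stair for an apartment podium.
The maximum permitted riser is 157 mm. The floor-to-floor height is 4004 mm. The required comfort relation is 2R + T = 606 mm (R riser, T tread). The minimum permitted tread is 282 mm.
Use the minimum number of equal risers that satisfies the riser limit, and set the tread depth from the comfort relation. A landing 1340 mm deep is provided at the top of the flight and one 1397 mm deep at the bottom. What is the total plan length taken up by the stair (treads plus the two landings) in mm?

4004 / 157 = 25.50, so 26 risers are needed.
Each riser is 4004/26 = 154 mm (≤ 157 mm).
T = 606 − 2·154 = 298 mm, which satisfies the 282 mm minimum.
Going = (26 − 1) × 298 = 7450 mm.
Enclosure = 7450 + 1340 + 1397 = 10187 mm.

10187 mm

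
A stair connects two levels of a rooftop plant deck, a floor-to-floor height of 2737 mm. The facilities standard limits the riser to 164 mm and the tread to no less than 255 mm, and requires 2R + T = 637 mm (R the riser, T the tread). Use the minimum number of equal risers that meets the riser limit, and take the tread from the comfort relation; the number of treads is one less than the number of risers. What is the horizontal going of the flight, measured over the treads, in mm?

2737 / 164 = 16.69, so 17 risers are needed.
Each riser is 2737/17 = 161 mm (≤ 164 mm).
Tread T = 637 − 2 × 161 = 315 mm (≥ 255 mm).
Going = (17 − 1) × 315 = 5040 mm.

5040 mm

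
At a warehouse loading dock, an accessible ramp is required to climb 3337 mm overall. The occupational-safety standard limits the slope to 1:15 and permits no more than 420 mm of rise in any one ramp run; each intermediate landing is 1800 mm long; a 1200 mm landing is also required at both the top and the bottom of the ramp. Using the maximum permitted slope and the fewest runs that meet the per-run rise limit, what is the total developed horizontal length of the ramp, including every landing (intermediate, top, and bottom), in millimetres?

3337 / 420 = 7.945 → round up to 8 ramp runs. That means 7 intermediate landings.
Ramp run (horizontal) at 1:15: 3337 × 15 = 50055 mm.
7 intermediate landings contribute 7 × 1800 = 12600 mm.
Top and bottom landings: 2 × 1200 = 2400 mm.
Total = 50055 + 12600 + 2400 = 65055 mm.

65055 mm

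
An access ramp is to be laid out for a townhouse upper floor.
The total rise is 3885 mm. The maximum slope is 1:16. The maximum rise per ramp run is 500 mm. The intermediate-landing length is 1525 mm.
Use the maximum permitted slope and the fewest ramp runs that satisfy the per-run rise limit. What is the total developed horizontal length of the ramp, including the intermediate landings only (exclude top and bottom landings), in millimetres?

3885 / 500 = 7.77, so 8 ramp runs are needed. That means 7 intermediate landings.
Horizontal run for 3885 mm of rise at 1:16 is 3885 × 16 = 62160 mm.
Intermediate landings: 7 × 1525 = 10675 mm.
Total developed length = 62160 + 10675 = 72835 mm.

72835 mm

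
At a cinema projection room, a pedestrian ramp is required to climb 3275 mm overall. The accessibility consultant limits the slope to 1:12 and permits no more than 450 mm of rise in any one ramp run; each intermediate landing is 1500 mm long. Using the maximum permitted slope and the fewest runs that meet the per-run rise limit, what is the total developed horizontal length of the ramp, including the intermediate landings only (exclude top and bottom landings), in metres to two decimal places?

At most 450 each: 3275/450 = 7.28, giving 8 ramp runs. That means 7 intermediate landings.
Ramp run (horizontal) at 1:12: 3275 × 12 = 39300 mm.
7 intermediate landings contribute 7 × 1500 = 10500 mm.
Developed length = 39300 + 10500 = 49800 mm.
= 49.80 m.

49.80 m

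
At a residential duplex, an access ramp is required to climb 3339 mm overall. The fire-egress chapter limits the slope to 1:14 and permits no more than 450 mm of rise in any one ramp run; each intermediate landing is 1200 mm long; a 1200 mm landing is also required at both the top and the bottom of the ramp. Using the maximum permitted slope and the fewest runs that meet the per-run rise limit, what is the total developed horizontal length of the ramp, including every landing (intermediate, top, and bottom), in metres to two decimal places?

At most 450 each: 3339/450 = 7.42, giving 8 ramp runs. That means 7 intermediate landings.
Ramp run (horizontal) at 1:14: 3339 × 14 = 46746 mm.
Intermediate landings: 7 × 1200 = 8400 mm.
Top and bottom landings: 2 × 1200 = 2400 mm.
Total = 46746 + 8400 + 2400 = 57546 mm.
= 57.55 m.

57.55 m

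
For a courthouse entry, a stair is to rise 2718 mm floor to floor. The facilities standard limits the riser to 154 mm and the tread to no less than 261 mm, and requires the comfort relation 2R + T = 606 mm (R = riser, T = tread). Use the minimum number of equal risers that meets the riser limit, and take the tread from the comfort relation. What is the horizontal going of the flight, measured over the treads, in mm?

At most 154 each: 2718/154 = 17.65, giving 18 risers.
Riser R = 2718 / 18 = 151 mm, within the 154 mm limit.
Tread T = 606 − 2 × 151 = 304 mm (≥ 261 mm).
18 risers give 17 treads; going = 17 × 304 = 5168 mm.

5168 mm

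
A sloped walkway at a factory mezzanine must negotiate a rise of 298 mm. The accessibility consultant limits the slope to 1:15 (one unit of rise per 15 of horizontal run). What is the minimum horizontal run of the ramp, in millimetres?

Run = rise × 15 = 298 × 15 = 4470 mm.

4470 mm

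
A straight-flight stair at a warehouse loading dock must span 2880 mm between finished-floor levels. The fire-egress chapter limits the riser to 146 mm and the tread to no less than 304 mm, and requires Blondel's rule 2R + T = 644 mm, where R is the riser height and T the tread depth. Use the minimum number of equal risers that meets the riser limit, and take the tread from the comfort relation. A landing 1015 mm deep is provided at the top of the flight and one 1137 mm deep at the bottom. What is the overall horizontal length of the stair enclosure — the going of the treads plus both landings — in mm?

8916 mm

2880 / 146 = 19.73, so 20 risers are needed.
Riser R = 2880 / 20 = 144 mm, within the 146 mm limit.
T = 644 − 2·144 = 356 mm, which satisfies the 304 mm minimum.
Treads = 20 − 1 = 19; going = 19 × 356 = 6764 mm.
Add landings: 6764 + 1015 + 1137 = 8916 mm.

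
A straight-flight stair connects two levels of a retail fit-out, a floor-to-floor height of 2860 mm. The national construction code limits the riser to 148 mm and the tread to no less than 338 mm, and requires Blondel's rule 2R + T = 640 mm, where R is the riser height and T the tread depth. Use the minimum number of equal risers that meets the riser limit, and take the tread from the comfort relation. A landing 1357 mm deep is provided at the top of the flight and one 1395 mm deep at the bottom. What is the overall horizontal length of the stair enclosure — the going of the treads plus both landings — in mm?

2860 / 148 = 19.324 → round up to 20 risers.
Riser R = 2860 / 20 = 143 mm, within the 148 mm limit.
From 2R + T = 640: T = 640 − 286 = 354 mm.
Going = (20 − 1) × 354 = 6726 mm.
Add landings: 6726 + 1357 + 1395 = 9478 mm.

9478 mm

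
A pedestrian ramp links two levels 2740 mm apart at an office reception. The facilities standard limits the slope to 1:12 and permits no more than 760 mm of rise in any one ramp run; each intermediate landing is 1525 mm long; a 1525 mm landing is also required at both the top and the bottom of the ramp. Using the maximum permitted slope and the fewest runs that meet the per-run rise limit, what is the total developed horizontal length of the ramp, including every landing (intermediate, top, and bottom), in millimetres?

40505 mm

⌈2740/760⌉ = 4 ramp runs. That means 3 intermediate landings.
Horizontal run for 2740 mm of rise at 1:12 is 2740 × 12 = 32880 mm.
3 intermediate landings contribute 3 × 1525 = 4575 mm.
Top and bottom landings: 2 × 1525 = 3050 mm.
Total = 32880 + 4575 + 3050 = 40505 mm.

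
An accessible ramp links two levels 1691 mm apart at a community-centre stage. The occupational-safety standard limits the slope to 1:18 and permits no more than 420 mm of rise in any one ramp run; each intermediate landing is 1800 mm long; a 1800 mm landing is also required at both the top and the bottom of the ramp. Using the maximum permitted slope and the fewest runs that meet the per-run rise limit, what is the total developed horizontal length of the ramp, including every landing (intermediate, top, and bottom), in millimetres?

41238 mm

1691 / 420 = 4.03, so 5 ramp runs are needed. That means 4 intermediate landings.
Ramp run (horizontal) at 1:18: 1691 × 18 = 30438 mm.
4 intermediate landings contribute 4 × 1800 = 7200 mm.
Top and bottom landings: 2 × 1800 = 3600 mm.
Total = 30438 + 7200 + 3600 = 41238 mm.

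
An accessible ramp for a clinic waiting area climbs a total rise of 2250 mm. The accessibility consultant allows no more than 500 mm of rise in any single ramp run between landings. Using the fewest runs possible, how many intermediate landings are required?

⌈2250/500⌉ = 5 ramp runs.
5 runs are separated by 4 intermediate landings.

4 intermediate landings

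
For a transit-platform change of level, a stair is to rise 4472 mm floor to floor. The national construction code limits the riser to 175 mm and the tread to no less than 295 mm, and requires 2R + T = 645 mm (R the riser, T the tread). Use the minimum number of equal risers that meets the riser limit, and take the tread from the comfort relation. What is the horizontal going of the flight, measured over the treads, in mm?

⌈4472/175⌉ = 26 risers.
R = 4472 ÷ 26 = 172 mm.
Tread T = 645 − 2 × 172 = 301 mm (≥ 295 mm).
Going = (26 − 1) × 301 = 7525 mm.

7525 mm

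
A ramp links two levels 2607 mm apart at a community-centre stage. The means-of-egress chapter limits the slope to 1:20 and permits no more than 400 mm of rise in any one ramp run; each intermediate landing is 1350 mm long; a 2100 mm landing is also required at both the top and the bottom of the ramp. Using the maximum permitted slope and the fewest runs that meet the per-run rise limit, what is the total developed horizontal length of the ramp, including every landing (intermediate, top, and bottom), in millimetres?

2607 / 400 = 6.52, so 7 ramp runs are needed. That means 6 intermediate landings.
Horizontal run for 2607 mm of rise at 1:20 is 2607 × 20 = 52140 mm.
6 intermediate landings contribute 6 × 1350 = 8100 mm.
Top and bottom landings: 2 × 2100 = 4200 mm.
Total = 52140 + 8100 + 4200 = 64440 mm.

64440 mm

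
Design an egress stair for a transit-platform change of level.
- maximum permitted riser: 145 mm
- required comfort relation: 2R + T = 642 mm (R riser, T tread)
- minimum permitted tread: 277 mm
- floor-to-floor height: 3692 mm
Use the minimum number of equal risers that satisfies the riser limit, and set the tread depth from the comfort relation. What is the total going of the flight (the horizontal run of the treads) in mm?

3692 / 145 = 25.462 → round up to 26 risers.
Each riser is 3692/26 = 142 mm (≤ 145 mm).
From 2R + T = 642: T = 642 − 284 = 358 mm.
Going = (26 − 1) × 358 = 8950 mm.

8950 mm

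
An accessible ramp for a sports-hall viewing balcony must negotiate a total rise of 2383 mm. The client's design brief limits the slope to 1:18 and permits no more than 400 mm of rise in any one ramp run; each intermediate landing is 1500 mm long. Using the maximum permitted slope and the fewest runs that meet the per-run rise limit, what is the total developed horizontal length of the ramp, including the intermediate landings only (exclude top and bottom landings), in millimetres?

2383 / 400 = 5.957 → round up to 6 ramp runs. That means 5 intermediate landings.
Ramp run (horizontal) at 1:18: 2383 × 18 = 42894 mm.
5 intermediate landings contribute 5 × 1500 = 7500 mm.
Developed length = 42894 + 7500 = 50394 mm.

50394 mm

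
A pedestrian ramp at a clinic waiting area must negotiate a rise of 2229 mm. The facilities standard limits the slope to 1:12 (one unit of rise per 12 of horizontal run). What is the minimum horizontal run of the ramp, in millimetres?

At 1:12 the run is 12 × 2229 = 26748 mm.

26748 mm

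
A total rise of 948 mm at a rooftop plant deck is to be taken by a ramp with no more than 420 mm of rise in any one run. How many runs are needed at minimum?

At most 420 each: 948/420 = 2.26, giving 3 ramp runs.

3 runs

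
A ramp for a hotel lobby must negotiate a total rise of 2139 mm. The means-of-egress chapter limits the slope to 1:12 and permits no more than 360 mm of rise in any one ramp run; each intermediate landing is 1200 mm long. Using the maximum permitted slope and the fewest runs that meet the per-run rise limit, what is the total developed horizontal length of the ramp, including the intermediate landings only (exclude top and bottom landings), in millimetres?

⌈2139/360⌉ = 6 ramp runs. That means 5 intermediate landings.
Horizontal run for 2139 mm of rise at 1:12 is 2139 × 12 = 25668 mm.
5 intermediate landings contribute 5 × 1200 = 6000 mm.
Developed length = 25668 + 6000 = 31668 mm.

31668 mm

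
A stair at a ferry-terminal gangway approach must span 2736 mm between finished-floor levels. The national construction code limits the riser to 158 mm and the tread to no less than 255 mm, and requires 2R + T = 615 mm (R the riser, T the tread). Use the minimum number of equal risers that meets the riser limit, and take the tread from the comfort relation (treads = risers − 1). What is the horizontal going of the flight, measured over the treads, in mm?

5287 mm

⌈2736/158⌉ = 18 risers.
Riser R = 2736 / 18 = 152 mm, within the 158 mm limit.
T = 615 − 2·152 = 311 mm, which satisfies the 255 mm minimum.
Going = (18 − 1) × 311 = 5287 mm.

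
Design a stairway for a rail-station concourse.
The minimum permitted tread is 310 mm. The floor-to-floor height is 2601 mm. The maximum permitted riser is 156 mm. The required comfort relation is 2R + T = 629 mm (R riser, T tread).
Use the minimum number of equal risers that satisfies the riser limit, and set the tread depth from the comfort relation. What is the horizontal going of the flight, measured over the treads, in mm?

2601 / 156 = 16.673 → round up to 17 risers.
Riser R = 2601 / 17 = 153 mm, within the 156 mm limit.
T = 629 − 2·153 = 323 mm, which satisfies the 310 mm minimum.
Going = (17 − 1) × 323 = 5168 mm.

5168 mm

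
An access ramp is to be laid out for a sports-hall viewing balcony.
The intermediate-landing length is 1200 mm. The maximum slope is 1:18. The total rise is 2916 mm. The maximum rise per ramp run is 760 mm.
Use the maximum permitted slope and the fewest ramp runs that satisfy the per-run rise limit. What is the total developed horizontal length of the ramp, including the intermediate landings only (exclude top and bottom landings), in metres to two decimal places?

At most 760 each: 2916/760 = 3.84, giving 4 ramp runs. That means 3 intermediate landings.
Ramp run (horizontal) at 1:18: 2916 × 18 = 52488 mm.
Intermediate landings: 3 × 1200 = 3600 mm.
Developed length = 52488 + 3600 = 56088 mm.
= 56.09 m.

56.09 m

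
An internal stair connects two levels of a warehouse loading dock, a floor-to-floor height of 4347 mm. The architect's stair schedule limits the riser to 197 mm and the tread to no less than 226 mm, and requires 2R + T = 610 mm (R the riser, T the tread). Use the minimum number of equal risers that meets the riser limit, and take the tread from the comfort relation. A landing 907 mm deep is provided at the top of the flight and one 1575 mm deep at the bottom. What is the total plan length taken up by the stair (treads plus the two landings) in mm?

4347 / 197 = 22.066 → round up to 23 risers.
Riser R = 4347 / 23 = 189 mm, within the 197 mm limit.
T = 610 − 2·189 = 232 mm, which satisfies the 226 mm minimum.
Going = (23 − 1) × 232 = 5104 mm.
Add landings: 5104 + 907 + 1575 = 7586 mm.

7586 mm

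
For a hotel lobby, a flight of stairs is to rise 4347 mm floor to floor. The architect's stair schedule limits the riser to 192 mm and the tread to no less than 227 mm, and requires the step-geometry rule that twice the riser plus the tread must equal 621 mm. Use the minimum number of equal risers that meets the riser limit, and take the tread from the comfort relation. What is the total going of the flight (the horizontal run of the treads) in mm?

5346 mm

At most 192 each: 4347/192 = 22.64, giving 23 risers.
R = 4347 ÷ 23 = 189 mm.
Tread T = 621 − 2 × 189 = 243 mm (≥ 227 mm).
23 risers give 22 treads; going = 22 × 243 = 5346 mm.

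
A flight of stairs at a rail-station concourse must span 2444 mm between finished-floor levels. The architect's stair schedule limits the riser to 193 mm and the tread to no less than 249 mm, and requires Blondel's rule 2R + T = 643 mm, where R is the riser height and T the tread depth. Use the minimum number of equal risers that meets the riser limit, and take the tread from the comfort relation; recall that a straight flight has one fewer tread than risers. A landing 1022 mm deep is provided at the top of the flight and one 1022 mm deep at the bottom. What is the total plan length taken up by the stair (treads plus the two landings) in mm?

5248 mm

At most 193 each: 2444/193 = 12.66, giving 13 risers.
R = 2444 ÷ 13 = 188 mm.
From 2R + T = 643: T = 643 − 376 = 267 mm.
13 risers give 12 treads; going = 12 × 267 = 3204 mm.
Add landings: 3204 + 1022 + 1022 = 5248 mm.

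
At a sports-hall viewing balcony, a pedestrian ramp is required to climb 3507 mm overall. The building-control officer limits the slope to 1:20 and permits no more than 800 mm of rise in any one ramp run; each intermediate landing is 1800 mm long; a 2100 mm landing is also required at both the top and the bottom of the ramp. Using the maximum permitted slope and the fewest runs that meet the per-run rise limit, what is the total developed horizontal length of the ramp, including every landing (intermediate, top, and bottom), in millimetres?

81540 mm

At most 800 each: 3507/800 = 4.38, giving 5 ramp runs. That means 4 intermediate landings.
Ramp run (horizontal) at 1:20: 3507 × 20 = 70140 mm.
Intermediate landings: 4 × 1800 = 7200 mm.
Top and bottom landings: 2 × 2100 = 4200 mm.
Total = 70140 + 7200 + 4200 = 81540 mm.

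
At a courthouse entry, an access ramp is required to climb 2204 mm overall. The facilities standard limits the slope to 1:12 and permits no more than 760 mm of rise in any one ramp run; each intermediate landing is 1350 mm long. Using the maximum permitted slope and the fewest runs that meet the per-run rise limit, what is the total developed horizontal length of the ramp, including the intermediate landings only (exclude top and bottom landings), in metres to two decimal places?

2204 / 760 = 2.90, so 3 ramp runs are needed. That means 2 intermediate landings.
Ramp run (horizontal) at 1:12: 2204 × 12 = 26448 mm.
2 intermediate landings contribute 2 × 1350 = 2700 mm.
Developed length = 26448 + 2700 = 29148 mm.
= 29.15 m.

29.15 m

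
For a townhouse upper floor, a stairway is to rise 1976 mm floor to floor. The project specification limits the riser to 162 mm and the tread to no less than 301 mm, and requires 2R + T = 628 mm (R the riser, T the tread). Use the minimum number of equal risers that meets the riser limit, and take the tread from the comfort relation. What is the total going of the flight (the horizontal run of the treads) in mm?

1976 / 162 = 12.20, so 13 risers are needed.
Each riser is 1976/13 = 152 mm (≤ 162 mm).
Tread T = 628 − 2 × 152 = 324 mm (≥ 301 mm).
13 risers give 12 treads; going = 12 × 324 = 3888 mm.

3888 mm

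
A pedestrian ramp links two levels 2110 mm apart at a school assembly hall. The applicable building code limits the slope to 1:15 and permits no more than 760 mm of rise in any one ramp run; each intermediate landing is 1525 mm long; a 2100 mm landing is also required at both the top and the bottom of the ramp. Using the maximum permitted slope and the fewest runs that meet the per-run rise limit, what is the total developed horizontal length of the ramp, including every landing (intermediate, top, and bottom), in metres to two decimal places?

38.90 m

2110 / 760 = 2.776 → round up to 3 ramp runs. That means 2 intermediate landings.
Horizontal run for 2110 mm of rise at 1:15 is 2110 × 15 = 31650 mm.
Intermediate landings: 2 × 1525 = 3050 mm.
Top and bottom landings: 2 × 2100 = 4200 mm.
Total = 31650 + 3050 + 4200 = 38900 mm.
= 38.90 m.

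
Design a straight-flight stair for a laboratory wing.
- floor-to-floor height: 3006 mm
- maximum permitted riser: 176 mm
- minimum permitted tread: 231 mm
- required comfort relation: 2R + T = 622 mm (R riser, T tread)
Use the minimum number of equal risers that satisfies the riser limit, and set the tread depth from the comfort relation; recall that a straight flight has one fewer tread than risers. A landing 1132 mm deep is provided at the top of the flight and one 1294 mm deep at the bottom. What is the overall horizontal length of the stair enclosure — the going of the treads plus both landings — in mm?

At most 176 each: 3006/176 = 17.08, giving 18 risers.
Each riser is 3006/18 = 167 mm (≤ 176 mm).
From 2R + T = 622: T = 622 − 334 = 288 mm.
Going = (18 − 1) × 288 = 4896 mm.
Add landings: 4896 + 1132 + 1294 = 7322 mm.

7322 mm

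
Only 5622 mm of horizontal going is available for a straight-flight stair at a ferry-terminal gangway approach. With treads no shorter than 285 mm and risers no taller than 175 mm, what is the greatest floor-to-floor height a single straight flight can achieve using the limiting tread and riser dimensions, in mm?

5622 / 285 = 19.73, so 19 treads fit.
Risers = treads + 1 = 20.
Maximum height = 20 × 175 = 3500 mm.

3500 mm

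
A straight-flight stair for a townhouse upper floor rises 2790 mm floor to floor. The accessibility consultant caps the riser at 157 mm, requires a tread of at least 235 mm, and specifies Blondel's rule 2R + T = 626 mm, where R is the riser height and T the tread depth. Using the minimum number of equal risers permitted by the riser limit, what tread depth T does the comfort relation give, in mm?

⌈2790/157⌉ = 18 risers.
Each riser is 2790/18 = 155 mm (≤ 157 mm).
Tread T = 626 − 2 × 155 = 316 mm (≥ 235 mm).

316 mm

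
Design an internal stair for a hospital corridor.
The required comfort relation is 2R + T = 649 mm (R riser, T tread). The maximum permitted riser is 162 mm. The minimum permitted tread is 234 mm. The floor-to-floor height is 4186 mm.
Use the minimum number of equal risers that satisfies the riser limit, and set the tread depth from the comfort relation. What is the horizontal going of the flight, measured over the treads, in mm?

8175 mm

⌈4186/162⌉ = 26 risers.
Riser R = 4186 / 26 = 161 mm, within the 162 mm limit.
Tread T = 649 − 2 × 161 = 327 mm (≥ 234 mm).
Treads = 26 − 1 = 25; going = 25 × 327 = 8175 mm.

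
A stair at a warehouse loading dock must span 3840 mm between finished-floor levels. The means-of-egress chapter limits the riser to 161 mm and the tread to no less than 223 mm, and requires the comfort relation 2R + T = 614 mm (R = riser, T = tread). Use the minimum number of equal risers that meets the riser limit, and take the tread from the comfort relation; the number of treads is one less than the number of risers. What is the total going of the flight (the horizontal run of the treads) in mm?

6762 mm

⌈3840/161⌉ = 24 risers.
Each riser is 3840/24 = 160 mm (≤ 161 mm).
Tread T = 614 − 2 × 160 = 294 mm (≥ 223 mm).
24 risers give 23 treads; going = 23 × 294 = 6762 mm.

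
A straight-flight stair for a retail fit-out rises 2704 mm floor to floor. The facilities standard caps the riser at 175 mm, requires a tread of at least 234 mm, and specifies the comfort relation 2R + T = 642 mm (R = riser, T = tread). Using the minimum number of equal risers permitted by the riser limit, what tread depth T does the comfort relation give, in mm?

304 mm

2704 / 175 = 15.451 → round up to 16 risers.
Riser R = 2704 / 16 = 169 mm, within the 175 mm limit.
From 2R + T = 642: T = 642 − 338 = 304 mm.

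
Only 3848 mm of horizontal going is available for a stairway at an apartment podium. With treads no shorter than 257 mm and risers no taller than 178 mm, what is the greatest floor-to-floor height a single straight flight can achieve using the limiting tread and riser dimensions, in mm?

Treads that fit: ⌊3848 / 257⌋ = 14.
Risers = treads + 1 = 15.
Maximum height = 15 × 178 = 2670 mm.

2670 mm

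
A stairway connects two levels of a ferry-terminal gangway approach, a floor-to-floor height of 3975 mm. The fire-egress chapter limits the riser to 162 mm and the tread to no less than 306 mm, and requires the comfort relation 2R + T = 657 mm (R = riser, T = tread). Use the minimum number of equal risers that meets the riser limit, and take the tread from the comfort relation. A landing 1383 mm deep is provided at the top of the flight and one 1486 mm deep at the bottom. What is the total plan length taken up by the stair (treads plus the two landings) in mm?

3975 / 162 = 24.537 → round up to 25 risers.
Riser R = 3975 / 25 = 159 mm, within the 162 mm limit.
T = 657 − 2·159 = 339 mm, which satisfies the 306 mm minimum.
Going = (25 − 1) × 339 = 8136 mm.
Add landings: 8136 + 1383 + 1486 = 11005 mm.

11005 mm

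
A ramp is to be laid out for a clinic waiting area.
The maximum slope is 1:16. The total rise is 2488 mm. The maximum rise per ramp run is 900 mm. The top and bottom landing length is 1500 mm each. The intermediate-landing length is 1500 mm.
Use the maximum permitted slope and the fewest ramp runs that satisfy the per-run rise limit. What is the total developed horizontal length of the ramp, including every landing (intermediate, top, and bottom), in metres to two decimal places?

45.81 m

2488 / 900 = 2.76, so 3 ramp runs are needed. That means 2 intermediate landings.
Horizontal run for 2488 mm of rise at 1:16 is 2488 × 16 = 39808 mm.
2 intermediate landings contribute 2 × 1500 = 3000 mm.
Top and bottom landings: 2 × 1500 = 3000 mm.
Total = 39808 + 3000 + 3000 = 45808 mm.
= 45.81 m.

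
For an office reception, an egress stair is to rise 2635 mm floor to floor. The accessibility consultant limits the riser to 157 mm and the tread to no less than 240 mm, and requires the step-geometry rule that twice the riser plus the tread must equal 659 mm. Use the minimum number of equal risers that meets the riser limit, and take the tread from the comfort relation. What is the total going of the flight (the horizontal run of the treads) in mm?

2635 / 157 = 16.783 → round up to 17 risers.
Each riser is 2635/17 = 155 mm (≤ 157 mm).
Tread T = 659 − 2 × 155 = 349 mm (≥ 240 mm).
Treads = 17 − 1 = 16; going = 16 × 349 = 5584 mm.

5584 mm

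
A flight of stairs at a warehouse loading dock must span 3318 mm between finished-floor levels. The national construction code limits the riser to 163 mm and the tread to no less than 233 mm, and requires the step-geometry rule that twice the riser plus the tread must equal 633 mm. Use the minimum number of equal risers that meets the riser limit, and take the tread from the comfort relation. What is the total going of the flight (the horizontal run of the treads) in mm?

3318 / 163 = 20.36, so 21 risers are needed.
Each riser is 3318/21 = 158 mm (≤ 163 mm).
From 2R + T = 633: T = 633 − 316 = 317 mm.
Treads = 21 − 1 = 20; going = 20 × 317 = 6340 mm.

6340 mm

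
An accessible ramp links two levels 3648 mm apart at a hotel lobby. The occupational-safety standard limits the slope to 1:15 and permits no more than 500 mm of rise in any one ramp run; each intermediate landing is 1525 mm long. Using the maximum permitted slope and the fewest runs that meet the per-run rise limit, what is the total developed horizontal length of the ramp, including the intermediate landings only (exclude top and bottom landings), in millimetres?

3648 / 500 = 7.30, so 8 ramp runs are needed. That means 7 intermediate landings.
Ramp run (horizontal) at 1:15: 3648 × 15 = 54720 mm.
Intermediate landings: 7 × 1525 = 10675 mm.
Developed length = 54720 + 10675 = 65395 mm.

65395 mm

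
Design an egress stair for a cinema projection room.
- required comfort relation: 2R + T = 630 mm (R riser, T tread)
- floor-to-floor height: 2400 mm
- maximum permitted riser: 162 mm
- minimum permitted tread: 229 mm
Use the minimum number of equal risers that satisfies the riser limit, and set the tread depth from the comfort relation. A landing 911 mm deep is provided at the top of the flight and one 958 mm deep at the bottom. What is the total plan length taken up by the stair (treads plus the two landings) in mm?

6209 mm

At most 162 each: 2400/162 = 14.81, giving 15 risers.
R = 2400 ÷ 15 = 160 mm.
From 2R + T = 630: T = 630 − 320 = 310 mm.
Going = (15 − 1) × 310 = 4340 mm.
Enclosure = 4340 + 911 + 958 = 6209 mm.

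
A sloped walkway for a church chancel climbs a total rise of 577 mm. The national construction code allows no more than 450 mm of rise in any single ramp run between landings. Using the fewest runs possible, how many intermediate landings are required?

⌈577/450⌉ = 2 ramp runs.
2 runs are separated by 1 intermediate landings.

1 intermediate landings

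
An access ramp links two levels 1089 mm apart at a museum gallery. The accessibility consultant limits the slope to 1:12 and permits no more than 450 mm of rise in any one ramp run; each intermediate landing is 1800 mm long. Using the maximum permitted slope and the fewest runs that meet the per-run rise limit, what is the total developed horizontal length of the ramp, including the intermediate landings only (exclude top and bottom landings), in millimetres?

16668 mm

1089 / 450 = 2.42, so 3 ramp runs are needed. That means 2 intermediate landings.
Ramp run (horizontal) at 1:12: 1089 × 12 = 13068 mm.
2 intermediate landings contribute 2 × 1800 = 3600 mm.
Developed length = 13068 + 3600 = 16668 mm.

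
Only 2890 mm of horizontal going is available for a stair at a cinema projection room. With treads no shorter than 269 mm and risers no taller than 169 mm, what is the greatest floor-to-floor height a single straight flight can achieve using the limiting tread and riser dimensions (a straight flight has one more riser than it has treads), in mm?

Treads that fit: ⌊2890 / 269⌋ = 10.
Risers = treads + 1 = 11.
Maximum height = 11 × 169 = 1859 mm.

1859 mm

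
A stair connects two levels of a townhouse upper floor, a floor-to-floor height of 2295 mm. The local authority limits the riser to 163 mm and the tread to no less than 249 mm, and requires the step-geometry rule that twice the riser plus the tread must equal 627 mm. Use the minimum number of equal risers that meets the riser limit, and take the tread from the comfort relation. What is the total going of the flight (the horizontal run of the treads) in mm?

4494 mm

2295 / 163 = 14.080 → round up to 15 risers.
Riser R = 2295 / 15 = 153 mm, within the 163 mm limit.
T = 627 − 2·153 = 321 mm, which satisfies the 249 mm minimum.
15 risers give 14 treads; going = 14 × 321 = 4494 mm.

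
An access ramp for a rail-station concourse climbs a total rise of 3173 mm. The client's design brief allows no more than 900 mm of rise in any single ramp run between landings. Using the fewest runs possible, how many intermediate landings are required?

⌈3173/900⌉ = 4 ramp runs.
4 runs are separated by 3 intermediate landings.

3 intermediate landings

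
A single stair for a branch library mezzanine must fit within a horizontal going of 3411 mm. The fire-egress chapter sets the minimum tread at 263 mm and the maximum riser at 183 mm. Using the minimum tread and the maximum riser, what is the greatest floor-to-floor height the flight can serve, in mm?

Treads that fit: ⌊3411 / 263⌋ = 12.
Risers = treads + 1 = 13.
Maximum height = 13 × 183 = 2379 mm.

2379 mm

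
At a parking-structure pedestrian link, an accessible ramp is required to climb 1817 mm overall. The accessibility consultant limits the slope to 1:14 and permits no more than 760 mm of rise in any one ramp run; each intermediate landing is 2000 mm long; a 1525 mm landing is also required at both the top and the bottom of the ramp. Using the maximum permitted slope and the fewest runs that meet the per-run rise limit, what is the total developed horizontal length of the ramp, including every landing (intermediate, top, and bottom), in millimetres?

At most 760 each: 1817/760 = 2.39, giving 3 ramp runs. That means 2 intermediate landings.
Ramp run (horizontal) at 1:14: 1817 × 14 = 25438 mm.
2 intermediate landings contribute 2 × 2000 = 4000 mm.
Top and bottom landings: 2 × 1525 = 3050 mm.
Total = 25438 + 4000 + 3050 = 32488 mm.

32488 mm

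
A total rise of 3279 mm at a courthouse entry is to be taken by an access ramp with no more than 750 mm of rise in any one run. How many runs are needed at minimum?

At most 750 each: 3279/750 = 4.37, giving 5 ramp runs.

5 runs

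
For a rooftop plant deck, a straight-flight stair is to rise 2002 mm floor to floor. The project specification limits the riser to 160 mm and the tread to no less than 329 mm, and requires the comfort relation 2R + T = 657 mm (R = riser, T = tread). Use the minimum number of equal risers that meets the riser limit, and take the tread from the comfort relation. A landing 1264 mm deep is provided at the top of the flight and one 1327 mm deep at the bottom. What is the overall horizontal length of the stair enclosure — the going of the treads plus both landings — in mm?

6779 mm

2002 / 160 = 12.512 → round up to 13 risers.
R = 2002 ÷ 13 = 154 mm.
From 2R + T = 657: T = 657 − 308 = 349 mm.
13 risers give 12 treads; going = 12 × 349 = 4188 mm.
Enclosure = 4188 + 1264 + 1327 = 6779 mm.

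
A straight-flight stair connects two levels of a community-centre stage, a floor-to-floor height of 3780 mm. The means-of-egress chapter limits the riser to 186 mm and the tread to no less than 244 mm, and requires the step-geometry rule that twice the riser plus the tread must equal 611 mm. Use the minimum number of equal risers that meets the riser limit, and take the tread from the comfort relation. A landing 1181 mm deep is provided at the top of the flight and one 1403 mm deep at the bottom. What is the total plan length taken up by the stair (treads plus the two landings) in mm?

3780 / 186 = 20.32, so 21 risers are needed.
Riser R = 3780 / 21 = 180 mm, within the 186 mm limit.
T = 611 − 2·180 = 251 mm, which satisfies the 244 mm minimum.
Going = (21 − 1) × 251 = 5020 mm.
Add landings: 5020 + 1181 + 1403 = 7604 mm.

7604 mm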